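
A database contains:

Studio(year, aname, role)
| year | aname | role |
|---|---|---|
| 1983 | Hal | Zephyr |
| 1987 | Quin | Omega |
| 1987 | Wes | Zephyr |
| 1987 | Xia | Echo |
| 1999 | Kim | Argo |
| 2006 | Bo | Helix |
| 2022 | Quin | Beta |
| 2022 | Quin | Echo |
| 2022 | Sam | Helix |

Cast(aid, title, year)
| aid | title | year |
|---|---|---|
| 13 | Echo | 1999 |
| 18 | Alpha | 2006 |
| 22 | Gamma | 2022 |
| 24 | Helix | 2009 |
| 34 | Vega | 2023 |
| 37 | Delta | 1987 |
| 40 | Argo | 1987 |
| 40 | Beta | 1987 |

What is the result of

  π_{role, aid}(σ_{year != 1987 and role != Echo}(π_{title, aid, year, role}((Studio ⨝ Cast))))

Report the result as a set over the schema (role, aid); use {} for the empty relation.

{(Argo, 13), (Beta, 22), (Helix, 18), (Helix, 22)}

Studio ⋈ Cast (natural join on year): {(1987, Quin, Omega, 37, Delta), (1987, Quin, Omega, 40, Argo), (1987, Quin, Omega, 40, Beta), (1987, Wes, Zephyr, 37, Delta), (1987, Wes, Zephyr, 40, Argo), (1987, Wes, Zephyr, 40, Beta), (1987, Xia, Echo, 37, Delta), (1987, Xia, Echo, 40, Argo), (1987, Xia, Echo, 40, Beta), (1999, Kim, Argo, 13, Echo), (2006, Bo, Helix, 18, Alpha), (2022, Quin, Beta, 22, Gamma), (2022, Quin, Echo, 22, Gamma), (2022, Sam, Helix, 22, Gamma)}
π[title, aid, year, role]: project onto (title, aid, year, role) → {(Alpha, 18, 2006, Helix), (Argo, 40, 1987, Echo), (Argo, 40, 1987, Omega), (Argo, 40, 1987, Zephyr), (Beta, 40, 1987, Echo), (Beta, 40, 1987, Omega), (Beta, 40, 1987, Zephyr), (Delta, 37, 1987, Echo), (Delta, 37, 1987, Omega), (Delta, 37, 1987, Zephyr), (Echo, 13, 1999, Argo), (Gamma, 22, 2022, Beta), (Gamma, 22, 2022, Echo), (Gamma, 22, 2022, Helix)}
Selection year != 1987 and role != Echo: {(Alpha, 18, 2006, Helix), (Echo, 13, 1999, Argo), (Gamma, 22, 2022, Beta), (Gamma, 22, 2022, Helix)}
π[role, aid]: project onto (role, aid) → {(Argo, 13), (Beta, 22), (Helix, 18), (Helix, 22)}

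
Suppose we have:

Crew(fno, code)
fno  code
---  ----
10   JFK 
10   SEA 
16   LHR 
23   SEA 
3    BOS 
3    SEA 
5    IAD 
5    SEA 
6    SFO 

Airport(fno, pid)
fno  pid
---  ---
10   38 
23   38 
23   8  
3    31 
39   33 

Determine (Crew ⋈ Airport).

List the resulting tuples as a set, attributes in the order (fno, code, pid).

{(10, JFK, 38), (10, SEA, 38), (23, SEA, 38), (23, SEA, 8), (3, BOS, 31), (3, SEA, 31)}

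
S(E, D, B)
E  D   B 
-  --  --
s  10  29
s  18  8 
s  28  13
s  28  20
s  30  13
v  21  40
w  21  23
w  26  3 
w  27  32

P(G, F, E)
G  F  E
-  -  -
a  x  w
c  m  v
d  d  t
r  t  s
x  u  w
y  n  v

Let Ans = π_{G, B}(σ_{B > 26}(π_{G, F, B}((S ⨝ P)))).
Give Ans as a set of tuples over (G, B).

{(a, 32), (c, 40), (r, 29), (x, 32), (y, 40)}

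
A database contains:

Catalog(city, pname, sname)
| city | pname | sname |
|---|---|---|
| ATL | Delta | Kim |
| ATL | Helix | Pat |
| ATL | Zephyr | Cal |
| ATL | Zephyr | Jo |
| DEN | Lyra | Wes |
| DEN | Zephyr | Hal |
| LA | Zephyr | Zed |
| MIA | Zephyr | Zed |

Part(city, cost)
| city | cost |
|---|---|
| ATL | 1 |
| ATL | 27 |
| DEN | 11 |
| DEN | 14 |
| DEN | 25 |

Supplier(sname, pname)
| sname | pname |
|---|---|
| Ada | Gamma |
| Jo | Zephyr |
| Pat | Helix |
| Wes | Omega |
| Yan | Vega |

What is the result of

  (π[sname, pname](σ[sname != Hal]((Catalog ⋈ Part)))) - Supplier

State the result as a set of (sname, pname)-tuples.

Catalog ⋈ Part (natural join on city): {(ATL, Delta, Kim, 1), (ATL, Delta, Kim, 27), (ATL, Helix, Pat, 1), (ATL, Helix, Pat, 27), (ATL, Zephyr, Cal, 1), (ATL, Zephyr, Cal, 27), (ATL, Zephyr, Jo, 1), (ATL, Zephyr, Jo, 27), (DEN, Lyra, Wes, 11), (DEN, Lyra, Wes, 14), (DEN, Lyra, Wes, 25), (DEN, Zephyr, Hal, 11), (DEN, Zephyr, Hal, 14), (DEN, Zephyr, Hal, 25)}
Filtering on sname != Hal leaves {(ATL, Delta, Kim, 1), (ATL, Delta, Kim, 27), (ATL, Helix, Pat, 1), (ATL, Helix, Pat, 27), (ATL, Zephyr, Cal, 1), (ATL, Zephyr, Cal, 27), (ATL, Zephyr, Jo, 1), (ATL, Zephyr, Jo, 27), (DEN, Lyra, Wes, 11), (DEN, Lyra, Wes, 14), (DEN, Lyra, Wes, 25)}.
π_{sname, pname} gives {(Cal, Zephyr), (Jo, Zephyr), (Kim, Delta), (Pat, Helix), (Wes, Lyra)} (6 duplicate(s) eliminated).
Difference: {(Cal, Zephyr), (Jo, Zephyr), (Kim, Delta), (Pat, Helix), (Wes, Lyra)} with {(Ada, Gamma), (Jo, Zephyr), (Pat, Helix), (Wes, Omega), (Yan, Vega)} → {(Cal, Zephyr), (Kim, Delta), (Wes, Lyra)}

{(Cal, Zephyr), (Kim, Delta), (Wes, Lyra)}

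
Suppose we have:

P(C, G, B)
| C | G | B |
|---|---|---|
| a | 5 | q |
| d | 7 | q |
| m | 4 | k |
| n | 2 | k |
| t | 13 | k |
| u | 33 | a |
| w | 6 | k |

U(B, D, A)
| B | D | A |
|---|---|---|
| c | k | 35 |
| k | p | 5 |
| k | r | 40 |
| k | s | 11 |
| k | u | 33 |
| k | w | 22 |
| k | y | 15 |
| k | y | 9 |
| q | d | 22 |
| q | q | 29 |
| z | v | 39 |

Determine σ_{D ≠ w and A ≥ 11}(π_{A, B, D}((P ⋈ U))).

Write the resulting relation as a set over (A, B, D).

{(11, k, s), (15, k, y), (22, q, d), (29, q, q), (33, k, u), (40, k, r)}

P ⋈ U (natural join on B): {(a, 5, q, d, 22), (a, 5, q, q, 29), (d, 7, q, d, 22), (d, 7, q, q, 29), (m, 4, k, p, 5), (m, 4, k, r, 40), (m, 4, k, s, 11), (m, 4, k, u, 33), (m, 4, k, w, 22), (m, 4, k, y, 15), (m, 4, k, y, 9), (n, 2, k, p, 5), (n, 2, k, r, 40), (n, 2, k, s, 11), (n, 2, k, u, 33), (n, 2, k, w, 22), (n, 2, k, y, 15), (n, 2, k, y, 9), (t, 13, k, p, 5), (t, 13, k, r, 40), (t, 13, k, s, 11), (t, 13, k, u, 33), (t, 13, k, w, 22), (t, 13, k, y, 15), (t, 13, k, y, 9), (w, 6, k, p, 5), (w, 6, k, r, 40), (w, 6, k, s, 11), (w, 6, k, u, 33), (w, 6, k, w, 22), (w, 6, k, y, 15), (w, 6, k, y, 9)}
π_{A, B, D} gives {(11, k, s), (15, k, y), (22, k, w), (22, q, d), (29, q, q), (33, k, u), (40, k, r), (5, k, p), (9, k, y)} (23 duplicate(s) eliminated).
Selection D ≠ w and A ≥ 11: {(11, k, s), (15, k, y), (22, q, d), (29, q, q), (33, k, u), (40, k, r)}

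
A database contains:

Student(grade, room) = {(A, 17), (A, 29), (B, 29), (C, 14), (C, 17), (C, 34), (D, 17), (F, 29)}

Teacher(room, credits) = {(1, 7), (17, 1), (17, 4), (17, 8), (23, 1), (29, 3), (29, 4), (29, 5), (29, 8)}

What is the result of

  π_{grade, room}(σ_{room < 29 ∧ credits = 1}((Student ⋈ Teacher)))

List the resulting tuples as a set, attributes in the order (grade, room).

{(A, 17), (C, 17), (D, 17)}

Natural join on room: {(A, 17, 1), (A, 17, 4), (A, 17, 8), (A, 29, 3), (A, 29, 4), (A, 29, 5), (A, 29, 8), (B, 29, 3), (B, 29, 4), (B, 29, 5), (B, 29, 8), (C, 17, 1), (C, 17, 4), (C, 17, 8), (D, 17, 1), (D, 17, 4), (D, 17, 8), (F, 29, 3), (F, 29, 4), (F, 29, 5), (F, 29, 8)}
Apply σ_{room < 29 ∧ credits = 1}; surviving tuples: {(A, 17, 1), (C, 17, 1), (D, 17, 1)}
π[grade, room]: project onto (grade, room) → {(A, 17), (C, 17), (D, 17)}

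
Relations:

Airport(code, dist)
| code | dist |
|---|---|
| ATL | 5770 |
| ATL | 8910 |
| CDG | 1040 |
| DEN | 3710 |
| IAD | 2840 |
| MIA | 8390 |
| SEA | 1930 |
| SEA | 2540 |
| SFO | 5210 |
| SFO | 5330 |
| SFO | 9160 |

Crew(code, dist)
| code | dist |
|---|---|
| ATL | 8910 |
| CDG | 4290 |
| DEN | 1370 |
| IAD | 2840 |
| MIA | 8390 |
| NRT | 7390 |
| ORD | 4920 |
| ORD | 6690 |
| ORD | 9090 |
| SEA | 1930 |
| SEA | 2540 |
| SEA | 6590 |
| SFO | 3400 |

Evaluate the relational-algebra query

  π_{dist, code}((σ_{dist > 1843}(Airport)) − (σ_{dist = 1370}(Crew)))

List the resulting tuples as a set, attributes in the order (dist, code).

{(1930, SEA), (2540, SEA), (2840, IAD), (3710, DEN), (5210, SFO), (5330, SFO), (5770, ATL), (8390, MIA), (8910, ATL), (9160, SFO)}

Filtering on dist > 1843 leaves {(ATL, 5770), (ATL, 8910), (DEN, 3710), (IAD, 2840), (MIA, 8390), (SEA, 1930), (SEA, 2540), (SFO, 5210), (SFO, 5330), (SFO, 9160)}.
Filtering on dist = 1370 leaves {(DEN, 1370)}.
Difference: {(ATL, 5770), (ATL, 8910), (DEN, 3710), (IAD, 2840), (MIA, 8390), (SEA, 1930), (SEA, 2540), (SFO, 5210), (SFO, 5330), (SFO, 9160)} with {(DEN, 1370)} → {(ATL, 5770), (ATL, 8910), (DEN, 3710), (IAD, 2840), (MIA, 8390), (SEA, 1930), (SEA, 2540), (SFO, 5210), (SFO, 5330), (SFO, 9160)}
π_{dist, code} gives {(1930, SEA), (2540, SEA), (2840, IAD), (3710, DEN), (5210, SFO), (5330, SFO), (5770, ATL), (8390, MIA), (8910, ATL), (9160, SFO)}.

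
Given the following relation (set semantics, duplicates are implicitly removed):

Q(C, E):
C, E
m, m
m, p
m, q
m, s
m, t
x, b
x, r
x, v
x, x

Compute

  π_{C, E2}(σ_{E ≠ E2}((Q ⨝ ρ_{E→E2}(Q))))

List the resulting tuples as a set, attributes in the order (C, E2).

{(m, m), (m, p), (m, q), (m, s), (m, t), (x, b), (x, r), (x, v), (x, x)}

ρ[E→E2]: schema becomes (C, E2); tuples unchanged.
Q ⋈ ρ_{E→E2}(Q) (natural join on C): {(m, m, m), (m, m, p), (m, m, q), (m, m, s), (m, m, t), (m, p, m), (m, p, p), (m, p, q), (m, p, s), (m, p, t), (m, q, m), (m, q, p), (m, q, q), (m, q, s), (m, q, t), (m, s, m), (m, s, p), (m, s, q), (m, s, s), (m, s, t), (m, t, m), (m, t, p), (m, t, q), (m, t, s), (m, t, t), (x, b, b), (x, b, r), (x, b, v), (x, b, x), (x, r, b), (x, r, r), (x, r, v), (x, r, x), (x, v, b), (x, v, r), (x, v, v), (x, v, x), (x, x, b), (x, x, r), (x, x, v), (x, x, x)}
Filtering on E ≠ E2 leaves {(m, m, p), (m, m, q), (m, m, s), (m, m, t), (m, p, m), (m, p, q), (m, p, s), (m, p, t), (m, q, m), (m, q, p), (m, q, s), (m, q, t), (m, s, m), (m, s, p), (m, s, q), (m, s, t), (m, t, m), (m, t, p), (m, t, q), (m, t, s), (x, b, r), (x, b, v), (x, b, x), (x, r, b), (x, r, v), (x, r, x), (x, v, b), (x, v, r), (x, v, x), (x, x, b), (x, x, r), (x, x, v)}.
Keep only column(s) C, E2 (23 duplicate(s) eliminated): {(m, m), (m, p), (m, q), (m, s), (m, t), (x, b), (x, r), (x, v), (x, x)}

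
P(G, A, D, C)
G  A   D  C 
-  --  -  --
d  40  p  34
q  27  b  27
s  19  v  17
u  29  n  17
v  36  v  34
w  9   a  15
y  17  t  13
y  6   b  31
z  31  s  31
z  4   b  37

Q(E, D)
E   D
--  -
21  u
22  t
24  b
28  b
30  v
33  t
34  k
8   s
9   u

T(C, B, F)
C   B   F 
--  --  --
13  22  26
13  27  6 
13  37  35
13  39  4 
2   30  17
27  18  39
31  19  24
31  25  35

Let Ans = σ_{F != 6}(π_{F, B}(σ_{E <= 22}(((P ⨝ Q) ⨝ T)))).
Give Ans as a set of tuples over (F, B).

{(24, 19), (26, 22), (35, 25), (35, 37), (4, 39)}

Natural join on D: {(q, 27, b, 27, 24), (q, 27, b, 27, 28), (s, 19, v, 17, 30), (v, 36, v, 34, 30), (y, 17, t, 13, 22), (y, 17, t, 13, 33), (y, 6, b, 31, 24), (y, 6, b, 31, 28), (z, 31, s, 31, 8), (z, 4, b, 37, 24), (z, 4, b, 37, 28)}
Natural join on C: {(q, 27, b, 27, 24, 18, 39), (q, 27, b, 27, 28, 18, 39), (y, 17, t, 13, 22, 22, 26), (y, 17, t, 13, 22, 27, 6), (y, 17, t, 13, 22, 37, 35), (y, 17, t, 13, 22, 39, 4), (y, 17, t, 13, 33, 22, 26), (y, 17, t, 13, 33, 27, 6), (y, 17, t, 13, 33, 37, 35), (y, 17, t, 13, 33, 39, 4), (y, 6, b, 31, 24, 19, 24), (y, 6, b, 31, 24, 25, 35), (y, 6, b, 31, 28, 19, 24), (y, 6, b, 31, 28, 25, 35), (z, 31, s, 31, 8, 19, 24), (z, 31, s, 31, 8, 25, 35)}
σ[E <= 22]: keep tuples satisfying E <= 22 → {(y, 17, t, 13, 22, 22, 26), (y, 17, t, 13, 22, 27, 6), (y, 17, t, 13, 22, 37, 35), (y, 17, t, 13, 22, 39, 4), (z, 31, s, 31, 8, 19, 24), (z, 31, s, 31, 8, 25, 35)}
Keep only column(s) F, B: {(24, 19), (26, 22), (35, 25), (35, 37), (4, 39), (6, 27)}
σ[F != 6]: keep tuples satisfying F != 6 → {(24, 19), (26, 22), (35, 25), (35, 37), (4, 39)}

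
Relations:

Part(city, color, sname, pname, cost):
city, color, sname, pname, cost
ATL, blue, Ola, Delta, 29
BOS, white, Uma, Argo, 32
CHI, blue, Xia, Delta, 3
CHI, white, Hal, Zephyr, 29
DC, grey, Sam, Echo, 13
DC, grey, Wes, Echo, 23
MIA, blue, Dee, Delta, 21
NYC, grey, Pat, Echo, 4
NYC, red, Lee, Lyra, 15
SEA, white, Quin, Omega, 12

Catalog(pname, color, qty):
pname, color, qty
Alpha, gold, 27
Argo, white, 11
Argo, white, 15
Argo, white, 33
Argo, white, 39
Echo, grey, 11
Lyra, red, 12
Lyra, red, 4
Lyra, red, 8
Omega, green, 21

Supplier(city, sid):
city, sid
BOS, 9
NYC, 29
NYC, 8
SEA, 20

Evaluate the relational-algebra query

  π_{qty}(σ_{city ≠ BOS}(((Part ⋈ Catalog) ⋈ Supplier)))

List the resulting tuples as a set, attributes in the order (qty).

{11, 12, 4, 8}

Natural join on color, pname: {(BOS, white, Uma, Argo, 32, 11), (BOS, white, Uma, Argo, 32, 15), (BOS, white, Uma, Argo, 32, 33), (BOS, white, Uma, Argo, 32, 39), (DC, grey, Sam, Echo, 13, 11), (DC, grey, Wes, Echo, 23, 11), (NYC, grey, Pat, Echo, 4, 11), (NYC, red, Lee, Lyra, 15, 12), (NYC, red, Lee, Lyra, 15, 4), (NYC, red, Lee, Lyra, 15, 8)}
Natural join on city: {(BOS, white, Uma, Argo, 32, 11, 9), (BOS, white, Uma, Argo, 32, 15, 9), (BOS, white, Uma, Argo, 32, 33, 9), (BOS, white, Uma, Argo, 32, 39, 9), (NYC, grey, Pat, Echo, 4, 11, 29), (NYC, grey, Pat, Echo, 4, 11, 8), (NYC, red, Lee, Lyra, 15, 12, 29), (NYC, red, Lee, Lyra, 15, 12, 8), (NYC, red, Lee, Lyra, 15, 4, 29), (NYC, red, Lee, Lyra, 15, 4, 8), (NYC, red, Lee, Lyra, 15, 8, 29), (NYC, red, Lee, Lyra, 15, 8, 8)}
σ[city ≠ BOS]: keep tuples satisfying city ≠ BOS → {(NYC, grey, Pat, Echo, 4, 11, 29), (NYC, grey, Pat, Echo, 4, 11, 8), (NYC, red, Lee, Lyra, 15, 12, 29), (NYC, red, Lee, Lyra, 15, 12, 8), (NYC, red, Lee, Lyra, 15, 4, 29), (NYC, red, Lee, Lyra, 15, 4, 8), (NYC, red, Lee, Lyra, 15, 8, 29), (NYC, red, Lee, Lyra, 15, 8, 8)}
Keep only column(s) qty (4 duplicate(s) eliminated): {11, 12, 4, 8}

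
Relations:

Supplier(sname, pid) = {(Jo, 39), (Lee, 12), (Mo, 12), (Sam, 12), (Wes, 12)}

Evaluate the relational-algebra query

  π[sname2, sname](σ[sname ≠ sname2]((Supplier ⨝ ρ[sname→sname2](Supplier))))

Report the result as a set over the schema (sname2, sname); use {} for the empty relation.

ρ[sname→sname2]: schema becomes (sname2, pid); tuples unchanged.
Supplier ⋈ ρ[sname→sname2](Supplier) (natural join on pid): {(Jo, 39, Jo), (Lee, 12, Lee), (Lee, 12, Mo), (Lee, 12, Sam), (Lee, 12, Wes), (Mo, 12, Lee), (Mo, 12, Mo), (Mo, 12, Sam), (Mo, 12, Wes), (Sam, 12, Lee), (Sam, 12, Mo), (Sam, 12, Sam), (Sam, 12, Wes), (Wes, 12, Lee), (Wes, 12, Mo), (Wes, 12, Sam), (Wes, 12, Wes)}
Selection sname ≠ sname2: {(Lee, 12, Mo), (Lee, 12, Sam), (Lee, 12, Wes), (Mo, 12, Lee), (Mo, 12, Sam), (Mo, 12, Wes), (Sam, 12, Lee), (Sam, 12, Mo), (Sam, 12, Wes), (Wes, 12, Lee), (Wes, 12, Mo), (Wes, 12, Sam)}
π[sname2, sname]: project onto (sname2, sname) → {(Lee, Mo), (Lee, Sam), (Lee, Wes), (Mo, Lee), (Mo, Sam), (Mo, Wes), (Sam, Lee), (Sam, Mo), (Sam, Wes), (Wes, Lee), (Wes, Mo), (Wes, Sam)}

{(Lee, Mo), (Lee, Sam), (Lee, Wes), (Mo, Lee), (Mo, Sam), (Mo, Wes), (Sam, Lee), (Sam, Mo), (Sam, Wes), (Wes, Lee), (Wes, Mo), (Wes, Sam)}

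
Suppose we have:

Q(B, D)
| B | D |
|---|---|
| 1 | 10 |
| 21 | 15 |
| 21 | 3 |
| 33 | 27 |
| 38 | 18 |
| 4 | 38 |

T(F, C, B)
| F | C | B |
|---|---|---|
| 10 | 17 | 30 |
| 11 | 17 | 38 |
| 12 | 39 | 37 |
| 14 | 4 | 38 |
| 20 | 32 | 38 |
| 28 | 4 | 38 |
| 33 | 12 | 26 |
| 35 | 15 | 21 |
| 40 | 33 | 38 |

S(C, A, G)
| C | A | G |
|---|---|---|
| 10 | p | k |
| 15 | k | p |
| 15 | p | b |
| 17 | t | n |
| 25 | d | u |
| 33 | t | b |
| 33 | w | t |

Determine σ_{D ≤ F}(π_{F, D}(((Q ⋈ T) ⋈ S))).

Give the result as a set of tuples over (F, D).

Q ⋈ T (natural join on B): {(21, 15, 35, 15), (21, 3, 35, 15), (38, 18, 11, 17), (38, 18, 14, 4), (38, 18, 20, 32), (38, 18, 28, 4), (38, 18, 40, 33)}
(Q ⋈ T) ⋈ S (natural join on C): {(21, 15, 35, 15, k, p), (21, 15, 35, 15, p, b), (21, 3, 35, 15, k, p), (21, 3, 35, 15, p, b), (38, 18, 11, 17, t, n), (38, 18, 40, 33, t, b), (38, 18, 40, 33, w, t)}
π_{F, D} gives {(11, 18), (35, 15), (35, 3), (40, 18)} (3 duplicate(s) eliminated).
Filtering on D ≤ F leaves {(35, 15), (35, 3), (40, 18)}.

{(35, 15), (35, 3), (40, 18)}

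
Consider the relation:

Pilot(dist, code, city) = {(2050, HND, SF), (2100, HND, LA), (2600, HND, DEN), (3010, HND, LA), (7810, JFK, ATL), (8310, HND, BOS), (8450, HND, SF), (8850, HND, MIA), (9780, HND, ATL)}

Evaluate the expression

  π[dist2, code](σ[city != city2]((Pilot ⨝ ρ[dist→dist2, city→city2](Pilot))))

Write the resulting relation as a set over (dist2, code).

{(2050, HND), (2100, HND), (2600, HND), (3010, HND), (8310, HND), (8450, HND), (8850, HND), (9780, HND)}

ρ[dist→dist2, city→city2]: schema becomes (dist2, code, city2); tuples unchanged.
Joining Pilot and ρ[dist→dist2, city→city2](Pilot) on code yields {(2050, HND, SF, 2050, SF), (2050, HND, SF, 2100, LA), (2050, HND, SF, 2600, DEN), (2050, HND, SF, 3010, LA), (2050, HND, SF, 8310, BOS), (2050, HND, SF, 8450, SF), (2050, HND, SF, 8850, MIA), (2050, HND, SF, 9780, ATL), (2100, HND, LA, 2050, SF), (2100, HND, LA, 2100, LA), (2100, HND, LA, 2600, DEN), (2100, HND, LA, 3010, LA), (2100, HND, LA, 8310, BOS), (2100, HND, LA, 8450, SF), (2100, HND, LA, 8850, MIA), (2100, HND, LA, 9780, ATL), (2600, HND, DEN, 2050, SF), (2600, HND, DEN, 2100, LA), (2600, HND, DEN, 2600, DEN), (2600, HND, DEN, 3010, LA), (2600, HND, DEN, 8310, BOS), (2600, HND, DEN, 8450, SF), (2600, HND, DEN, 8850, MIA), (2600, HND, DEN, 9780, ATL), (3010, HND, LA, 2050, SF), (3010, HND, LA, 2100, LA), (3010, HND, LA, 2600, DEN), (3010, HND, LA, 3010, LA), (3010, HND, LA, 8310, BOS), (3010, HND, LA, 8450, SF), (3010, HND, LA, 8850, MIA), (3010, HND, LA, 9780, ATL), (7810, JFK, ATL, 7810, ATL), (8310, HND, BOS, 2050, SF), (8310, HND, BOS, 2100, LA), (8310, HND, BOS, 2600, DEN), (8310, HND, BOS, 3010, LA), (8310, HND, BOS, 8310, BOS), (8310, HND, BOS, 8450, SF), (8310, HND, BOS, 8850, MIA), (8310, HND, BOS, 9780, ATL), (8450, HND, SF, 2050, SF), (8450, HND, SF, 2100, LA), (8450, HND, SF, 2600, DEN), (8450, HND, SF, 3010, LA), (8450, HND, SF, 8310, BOS), (8450, HND, SF, 8450, SF), (8450, HND, SF, 8850, MIA), (8450, HND, SF, 9780, ATL), (8850, HND, MIA, 2050, SF), (8850, HND, MIA, 2100, LA), (8850, HND, MIA, 2600, DEN), (8850, HND, MIA, 3010, LA), (8850, HND, MIA, 8310, BOS), (8850, HND, MIA, 8450, SF), (8850, HND, MIA, 8850, MIA), (8850, HND, MIA, 9780, ATL), (9780, HND, ATL, 2050, SF), (9780, HND, ATL, 2100, LA), (9780, HND, ATL, 2600, DEN), (9780, HND, ATL, 3010, LA), (9780, HND, ATL, 8310, BOS), (9780, HND, ATL, 8450, SF), (9780, HND, ATL, 8850, MIA), (9780, HND, ATL, 9780, ATL)}.
Apply σ_{city != city2}; surviving tuples: {(2050, HND, SF, 2100, LA), (2050, HND, SF, 2600, DEN), (2050, HND, SF, 3010, LA), (2050, HND, SF, 8310, BOS), (2050, HND, SF, 8850, MIA), (2050, HND, SF, 9780, ATL), (2100, HND, LA, 2050, SF), (2100, HND, LA, 2600, DEN), (2100, HND, LA, 8310, BOS), (2100, HND, LA, 8450, SF), (2100, HND, LA, 8850, MIA), (2100, HND, LA, 9780, ATL), (2600, HND, DEN, 2050, SF), (2600, HND, DEN, 2100, LA), (2600, HND, DEN, 3010, LA), (2600, HND, DEN, 8310, BOS), (2600, HND, DEN, 8450, SF), (2600, HND, DEN, 8850, MIA), (2600, HND, DEN, 9780, ATL), (3010, HND, LA, 2050, SF), (3010, HND, LA, 2600, DEN), (3010, HND, LA, 8310, BOS), (3010, HND, LA, 8450, SF), (3010, HND, LA, 8850, MIA), (3010, HND, LA, 9780, ATL), (8310, HND, BOS, 2050, SF), (8310, HND, BOS, 2100, LA), (8310, HND, BOS, 2600, DEN), (8310, HND, BOS, 3010, LA), (8310, HND, BOS, 8450, SF), (8310, HND, BOS, 8850, MIA), (8310, HND, BOS, 9780, ATL), (8450, HND, SF, 2100, LA), (8450, HND, SF, 2600, DEN), (8450, HND, SF, 3010, LA), (8450, HND, SF, 8310, BOS), (8450, HND, SF, 8850, MIA), (8450, HND, SF, 9780, ATL), (8850, HND, MIA, 2050, SF), (8850, HND, MIA, 2100, LA), (8850, HND, MIA, 2600, DEN), (8850, HND, MIA, 3010, LA), (8850, HND, MIA, 8310, BOS), (8850, HND, MIA, 8450, SF), (8850, HND, MIA, 9780, ATL), (9780, HND, ATL, 2050, SF), (9780, HND, ATL, 2100, LA), (9780, HND, ATL, 2600, DEN), (9780, HND, ATL, 3010, LA), (9780, HND, ATL, 8310, BOS), (9780, HND, ATL, 8450, SF), (9780, HND, ATL, 8850, MIA)}
Keep only column(s) dist2, code (44 duplicate(s) eliminated): {(2050, HND), (2100, HND), (2600, HND), (3010, HND), (8310, HND), (8450, HND), (8850, HND), (9780, HND)}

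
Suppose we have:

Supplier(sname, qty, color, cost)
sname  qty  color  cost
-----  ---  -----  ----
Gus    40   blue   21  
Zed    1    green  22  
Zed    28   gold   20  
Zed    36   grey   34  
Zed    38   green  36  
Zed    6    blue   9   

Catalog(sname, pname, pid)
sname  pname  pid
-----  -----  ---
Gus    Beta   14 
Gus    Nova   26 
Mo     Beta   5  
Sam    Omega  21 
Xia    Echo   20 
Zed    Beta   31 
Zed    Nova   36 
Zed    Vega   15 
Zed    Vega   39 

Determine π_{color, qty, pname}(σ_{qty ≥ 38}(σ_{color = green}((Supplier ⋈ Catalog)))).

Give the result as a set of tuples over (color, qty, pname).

{(green, 38, Beta), (green, 38, Nova), (green, 38, Vega)}

Supplier ⋈ Catalog (natural join on sname): {(Gus, 40, blue, 21, Beta, 14), (Gus, 40, blue, 21, Nova, 26), (Zed, 1, green, 22, Beta, 31), (Zed, 1, green, 22, Nova, 36), (Zed, 1, green, 22, Vega, 15), (Zed, 1, green, 22, Vega, 39), (Zed, 28, gold, 20, Beta, 31), (Zed, 28, gold, 20, Nova, 36), (Zed, 28, gold, 20, Vega, 15), (Zed, 28, gold, 20, Vega, 39), (Zed, 36, grey, 34, Beta, 31), (Zed, 36, grey, 34, Nova, 36), (Zed, 36, grey, 34, Vega, 15), (Zed, 36, grey, 34, Vega, 39), (Zed, 38, green, 36, Beta, 31), (Zed, 38, green, 36, Nova, 36), (Zed, 38, green, 36, Vega, 15), (Zed, 38, green, 36, Vega, 39), (Zed, 6, blue, 9, Beta, 31), (Zed, 6, blue, 9, Nova, 36), (Zed, 6, blue, 9, Vega, 15), (Zed, 6, blue, 9, Vega, 39)}
Filtering on color = green leaves {(Zed, 1, green, 22, Beta, 31), (Zed, 1, green, 22, Nova, 36), (Zed, 1, green, 22, Vega, 15), (Zed, 1, green, 22, Vega, 39), (Zed, 38, green, 36, Beta, 31), (Zed, 38, green, 36, Nova, 36), (Zed, 38, green, 36, Vega, 15), (Zed, 38, green, 36, Vega, 39)}.
Filtering on qty ≥ 38 leaves {(Zed, 38, green, 36, Beta, 31), (Zed, 38, green, 36, Nova, 36), (Zed, 38, green, 36, Vega, 15), (Zed, 38, green, 36, Vega, 39)}.
Keep only column(s) color, qty, pname (1 duplicate(s) eliminated): {(green, 38, Beta), (green, 38, Nova), (green, 38, Vega)}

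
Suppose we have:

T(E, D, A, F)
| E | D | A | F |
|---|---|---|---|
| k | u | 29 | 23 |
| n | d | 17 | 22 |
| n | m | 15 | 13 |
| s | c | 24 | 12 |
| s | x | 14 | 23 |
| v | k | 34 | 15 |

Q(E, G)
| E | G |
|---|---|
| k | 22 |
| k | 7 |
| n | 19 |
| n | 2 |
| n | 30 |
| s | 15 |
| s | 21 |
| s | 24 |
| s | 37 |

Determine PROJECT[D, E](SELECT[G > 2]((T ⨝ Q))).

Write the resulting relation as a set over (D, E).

Joining T and Q on E yields {(k, u, 29, 23, 22), (k, u, 29, 23, 7), (n, d, 17, 22, 19), (n, d, 17, 22, 2), (n, d, 17, 22, 30), (n, m, 15, 13, 19), (n, m, 15, 13, 2), (n, m, 15, 13, 30), (s, c, 24, 12, 15), (s, c, 24, 12, 21), (s, c, 24, 12, 24), (s, c, 24, 12, 37), (s, x, 14, 23, 15), (s, x, 14, 23, 21), (s, x, 14, 23, 24), (s, x, 14, 23, 37)}.
σ[G > 2]: keep tuples satisfying G > 2 → {(k, u, 29, 23, 22), (k, u, 29, 23, 7), (n, d, 17, 22, 19), (n, d, 17, 22, 30), (n, m, 15, 13, 19), (n, m, 15, 13, 30), (s, c, 24, 12, 15), (s, c, 24, 12, 21), (s, c, 24, 12, 24), (s, c, 24, 12, 37), (s, x, 14, 23, 15), (s, x, 14, 23, 21), (s, x, 14, 23, 24), (s, x, 14, 23, 37)}
π[D, E]: project onto (D, E) (9 duplicate(s) eliminated) → {(c, s), (d, n), (m, n), (u, k), (x, s)}

{(c, s), (d, n), (m, n), (u, k), (x, s)}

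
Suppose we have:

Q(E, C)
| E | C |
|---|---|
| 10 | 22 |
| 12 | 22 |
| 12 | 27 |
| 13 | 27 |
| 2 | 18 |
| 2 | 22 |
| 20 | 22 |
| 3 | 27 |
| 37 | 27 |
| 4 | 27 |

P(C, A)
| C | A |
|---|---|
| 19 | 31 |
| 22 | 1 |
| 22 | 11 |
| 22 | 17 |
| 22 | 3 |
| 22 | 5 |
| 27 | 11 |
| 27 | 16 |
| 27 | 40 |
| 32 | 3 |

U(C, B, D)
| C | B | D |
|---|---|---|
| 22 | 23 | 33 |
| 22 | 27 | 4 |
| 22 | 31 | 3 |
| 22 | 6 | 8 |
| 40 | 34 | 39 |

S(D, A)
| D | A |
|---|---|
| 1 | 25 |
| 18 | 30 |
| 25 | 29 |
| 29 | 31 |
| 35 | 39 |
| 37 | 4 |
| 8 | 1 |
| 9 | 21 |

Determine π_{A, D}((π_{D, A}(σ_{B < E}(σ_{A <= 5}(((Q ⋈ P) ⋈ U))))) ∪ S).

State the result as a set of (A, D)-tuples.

Joining Q and P on C yields {(10, 22, 1), (10, 22, 11), (10, 22, 17), (10, 22, 3), (10, 22, 5), (12, 22, 1), (12, 22, 11), (12, 22, 17), (12, 22, 3), (12, 22, 5), (12, 27, 11), (12, 27, 16), (12, 27, 40), (13, 27, 11), (13, 27, 16), (13, 27, 40), (2, 22, 1), (2, 22, 11), (2, 22, 17), (2, 22, 3), (2, 22, 5), (20, 22, 1), (20, 22, 11), (20, 22, 17), (20, 22, 3), (20, 22, 5), (3, 27, 11), (3, 27, 16), (3, 27, 40), (37, 27, 11), (37, 27, 16), (37, 27, 40), (4, 27, 11), (4, 27, 16), (4, 27, 40)}.
Joining (Q ⋈ P) and U on C yields {(10, 22, 1, 23, 33), (10, 22, 1, 27, 4), (10, 22, 1, 31, 3), (10, 22, 1, 6, 8), (10, 22, 11, 23, 33), (10, 22, 11, 27, 4), (10, 22, 11, 31, 3), (10, 22, 11, 6, 8), (10, 22, 17, 23, 33), (10, 22, 17, 27, 4), (10, 22, 17, 31, 3), (10, 22, 17, 6, 8), (10, 22, 3, 23, 33), (10, 22, 3, 27, 4), (10, 22, 3, 31, 3), (10, 22, 3, 6, 8), (10, 22, 5, 23, 33), (10, 22, 5, 27, 4), (10, 22, 5, 31, 3), (10, 22, 5, 6, 8), (12, 22, 1, 23, 33), (12, 22, 1, 27, 4), (12, 22, 1, 31, 3), (12, 22, 1, 6, 8), (12, 22, 11, 23, 33), (12, 22, 11, 27, 4), (12, 22, 11, 31, 3), (12, 22, 11, 6, 8), (12, 22, 17, 23, 33), (12, 22, 17, 27, 4), (12, 22, 17, 31, 3), (12, 22, 17, 6, 8), (12, 22, 3, 23, 33), (12, 22, 3, 27, 4), (12, 22, 3, 31, 3), (12, 22, 3, 6, 8), (12, 22, 5, 23, 33), (12, 22, 5, 27, 4), (12, 22, 5, 31, 3), (12, 22, 5, 6, 8), (2, 22, 1, 23, 33), (2, 22, 1, 27, 4), (2, 22, 1, 31, 3), (2, 22, 1, 6, 8), (2, 22, 11, 23, 33), (2, 22, 11, 27, 4), (2, 22, 11, 31, 3), (2, 22, 11, 6, 8), (2, 22, 17, 23, 33), (2, 22, 17, 27, 4), (2, 22, 17, 31, 3), (2, 22, 17, 6, 8), (2, 22, 3, 23, 33), (2, 22, 3, 27, 4), (2, 22, 3, 31, 3), (2, 22, 3, 6, 8), (2, 22, 5, 23, 33), (2, 22, 5, 27, 4), (2, 22, 5, 31, 3), (2, 22, 5, 6, 8), (20, 22, 1, 23, 33), (20, 22, 1, 27, 4), (20, 22, 1, 31, 3), (20, 22, 1, 6, 8), (20, 22, 11, 23, 33), (20, 22, 11, 27, 4), (20, 22, 11, 31, 3), (20, 22, 11, 6, 8), (20, 22, 17, 23, 33), (20, 22, 17, 27, 4), (20, 22, 17, 31, 3), (20, 22, 17, 6, 8), (20, 22, 3, 23, 33), (20, 22, 3, 27, 4), (20, 22, 3, 31, 3), (20, 22, 3, 6, 8), (20, 22, 5, 23, 33), (20, 22, 5, 27, 4), (20, 22, 5, 31, 3), (20, 22, 5, 6, 8)}.
Apply σ_{A <= 5}; surviving tuples: {(10, 22, 1, 23, 33), (10, 22, 1, 27, 4), (10, 22, 1, 31, 3), (10, 22, 1, 6, 8), (10, 22, 3, 23, 33), (10, 22, 3, 27, 4), (10, 22, 3, 31, 3), (10, 22, 3, 6, 8), (10, 22, 5, 23, 33), (10, 22, 5, 27, 4), (10, 22, 5, 31, 3), (10, 22, 5, 6, 8), (12, 22, 1, 23, 33), (12, 22, 1, 27, 4), (12, 22, 1, 31, 3), (12, 22, 1, 6, 8), (12, 22, 3, 23, 33), (12, 22, 3, 27, 4), (12, 22, 3, 31, 3), (12, 22, 3, 6, 8), (12, 22, 5, 23, 33), (12, 22, 5, 27, 4), (12, 22, 5, 31, 3), (12, 22, 5, 6, 8), (2, 22, 1, 23, 33), (2, 22, 1, 27, 4), (2, 22, 1, 31, 3), (2, 22, 1, 6, 8), (2, 22, 3, 23, 33), (2, 22, 3, 27, 4), (2, 22, 3, 31, 3), (2, 22, 3, 6, 8), (2, 22, 5, 23, 33), (2, 22, 5, 27, 4), (2, 22, 5, 31, 3), (2, 22, 5, 6, 8), (20, 22, 1, 23, 33), (20, 22, 1, 27, 4), (20, 22, 1, 31, 3), (20, 22, 1, 6, 8), (20, 22, 3, 23, 33), (20, 22, 3, 27, 4), (20, 22, 3, 31, 3), (20, 22, 3, 6, 8), (20, 22, 5, 23, 33), (20, 22, 5, 27, 4), (20, 22, 5, 31, 3), (20, 22, 5, 6, 8)}
Apply σ_{B < E}; surviving tuples: {(10, 22, 1, 6, 8), (10, 22, 3, 6, 8), (10, 22, 5, 6, 8), (12, 22, 1, 6, 8), (12, 22, 3, 6, 8), (12, 22, 5, 6, 8), (20, 22, 1, 6, 8), (20, 22, 3, 6, 8), (20, 22, 5, 6, 8)}
Keep only column(s) D, A (6 duplicate(s) eliminated): {(8, 1), (8, 3), (8, 5)}
Union: {(8, 1), (8, 3), (8, 5)} with {(1, 25), (18, 30), (25, 29), (29, 31), (35, 39), (37, 4), (8, 1), (9, 21)} → {(1, 25), (18, 30), (25, 29), (29, 31), (35, 39), (37, 4), (8, 1), (8, 3), (8, 5), (9, 21)}
Keep only column(s) A, D: {(1, 8), (21, 9), (25, 1), (29, 25), (3, 8), (30, 18), (31, 29), (39, 35), (4, 37), (5, 8)}

{(1, 8), (21, 9), (25, 1), (29, 25), (3, 8), (30, 18), (31, 29), (39, 35), (4, 37), (5, 8)}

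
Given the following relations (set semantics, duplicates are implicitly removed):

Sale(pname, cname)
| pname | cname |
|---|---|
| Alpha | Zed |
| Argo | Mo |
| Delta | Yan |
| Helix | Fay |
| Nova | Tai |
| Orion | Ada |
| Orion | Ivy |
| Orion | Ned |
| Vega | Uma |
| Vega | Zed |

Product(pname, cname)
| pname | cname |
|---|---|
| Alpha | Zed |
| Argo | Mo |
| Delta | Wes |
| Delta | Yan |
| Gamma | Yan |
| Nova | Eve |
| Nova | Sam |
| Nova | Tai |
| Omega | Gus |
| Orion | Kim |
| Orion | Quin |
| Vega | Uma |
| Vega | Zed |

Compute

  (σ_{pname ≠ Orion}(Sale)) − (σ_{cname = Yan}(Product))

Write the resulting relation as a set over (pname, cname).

{(Alpha, Zed), (Argo, Mo), (Helix, Fay), (Nova, Tai), (Vega, Uma), (Vega, Zed)}

Filtering on pname ≠ Orion leaves {(Alpha, Zed), (Argo, Mo), (Delta, Yan), (Helix, Fay), (Nova, Tai), (Vega, Uma), (Vega, Zed)}.
Filtering on cname = Yan leaves {(Delta, Yan), (Gamma, Yan)}.
Difference: {(Alpha, Zed), (Argo, Mo), (Delta, Yan), (Helix, Fay), (Nova, Tai), (Vega, Uma), (Vega, Zed)} with {(Delta, Yan), (Gamma, Yan)} → {(Alpha, Zed), (Argo, Mo), (Helix, Fay), (Nova, Tai), (Vega, Uma), (Vega, Zed)}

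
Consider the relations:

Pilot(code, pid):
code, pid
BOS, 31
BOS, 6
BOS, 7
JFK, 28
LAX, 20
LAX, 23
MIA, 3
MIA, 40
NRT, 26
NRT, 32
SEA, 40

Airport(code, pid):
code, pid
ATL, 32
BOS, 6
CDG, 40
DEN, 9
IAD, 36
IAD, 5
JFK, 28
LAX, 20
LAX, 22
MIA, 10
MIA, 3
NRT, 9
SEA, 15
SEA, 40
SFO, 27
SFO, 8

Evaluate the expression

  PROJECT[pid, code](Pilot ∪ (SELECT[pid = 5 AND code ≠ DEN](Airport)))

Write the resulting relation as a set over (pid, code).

{(20, LAX), (23, LAX), (26, NRT), (28, JFK), (3, MIA), (31, BOS), (32, NRT), (40, MIA), (40, SEA), (5, IAD), (6, BOS), (7, BOS)}

Apply σ_{pid = 5 AND code ≠ DEN}; surviving tuples: {(IAD, 5)}
Set union of the two operands is {(BOS, 31), (BOS, 6), (BOS, 7), (IAD, 5), (JFK, 28), (LAX, 20), (LAX, 23), (MIA, 3), (MIA, 40), (NRT, 26), (NRT, 32), (SEA, 40)}.
π[pid, code]: project onto (pid, code) → {(20, LAX), (23, LAX), (26, NRT), (28, JFK), (3, MIA), (31, BOS), (32, NRT), (40, MIA), (40, SEA), (5, IAD), (6, BOS), (7, BOS)}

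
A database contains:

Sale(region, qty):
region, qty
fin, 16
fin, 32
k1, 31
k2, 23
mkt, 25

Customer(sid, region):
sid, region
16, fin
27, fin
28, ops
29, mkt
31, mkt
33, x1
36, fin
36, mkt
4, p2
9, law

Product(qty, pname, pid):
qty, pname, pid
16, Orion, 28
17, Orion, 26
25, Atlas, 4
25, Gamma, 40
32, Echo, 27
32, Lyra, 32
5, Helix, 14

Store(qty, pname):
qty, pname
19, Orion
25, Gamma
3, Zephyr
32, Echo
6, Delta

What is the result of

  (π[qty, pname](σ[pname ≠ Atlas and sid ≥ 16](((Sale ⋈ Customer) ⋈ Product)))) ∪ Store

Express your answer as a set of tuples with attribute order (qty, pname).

Sale ⋈ Customer (natural join on region): {(fin, 16, 16), (fin, 16, 27), (fin, 16, 36), (fin, 32, 16), (fin, 32, 27), (fin, 32, 36), (mkt, 25, 29), (mkt, 25, 31), (mkt, 25, 36)}
(Sale ⋈ Customer) ⋈ Product (natural join on qty): {(fin, 16, 16, Orion, 28), (fin, 16, 27, Orion, 28), (fin, 16, 36, Orion, 28), (fin, 32, 16, Echo, 27), (fin, 32, 16, Lyra, 32), (fin, 32, 27, Echo, 27), (fin, 32, 27, Lyra, 32), (fin, 32, 36, Echo, 27), (fin, 32, 36, Lyra, 32), (mkt, 25, 29, Atlas, 4), (mkt, 25, 29, Gamma, 40), (mkt, 25, 31, Atlas, 4), (mkt, 25, 31, Gamma, 40), (mkt, 25, 36, Atlas, 4), (mkt, 25, 36, Gamma, 40)}
Apply σ_{pname ≠ Atlas and sid ≥ 16}; surviving tuples: {(fin, 16, 16, Orion, 28), (fin, 16, 27, Orion, 28), (fin, 16, 36, Orion, 28), (fin, 32, 16, Echo, 27), (fin, 32, 16, Lyra, 32), (fin, 32, 27, Echo, 27), (fin, 32, 27, Lyra, 32), (fin, 32, 36, Echo, 27), (fin, 32, 36, Lyra, 32), (mkt, 25, 29, Gamma, 40), (mkt, 25, 31, Gamma, 40), (mkt, 25, 36, Gamma, 40)}
π_{qty, pname} gives {(16, Orion), (25, Gamma), (32, Echo), (32, Lyra)} (8 duplicate(s) eliminated).
Union: {(16, Orion), (25, Gamma), (32, Echo), (32, Lyra)} with {(19, Orion), (25, Gamma), (3, Zephyr), (32, Echo), (6, Delta)} → {(16, Orion), (19, Orion), (25, Gamma), (3, Zephyr), (32, Echo), (32, Lyra), (6, Delta)}

{(16, Orion), (19, Orion), (25, Gamma), (3, Zephyr), (32, Echo), (32, Lyra), (6, Delta)}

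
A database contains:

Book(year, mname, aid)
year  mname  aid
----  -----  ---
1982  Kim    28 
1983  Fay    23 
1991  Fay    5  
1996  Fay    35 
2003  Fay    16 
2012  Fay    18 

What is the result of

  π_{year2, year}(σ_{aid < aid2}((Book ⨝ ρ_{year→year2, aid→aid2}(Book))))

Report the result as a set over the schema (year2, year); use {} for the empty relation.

{(1983, 1991), (1983, 2003), (1983, 2012), (1996, 1983), (1996, 1991), (1996, 2003), (1996, 2012), (2003, 1991), (2012, 1991), (2012, 2003)}

ρ[year→year2, aid→aid2]: schema becomes (year2, mname, aid2); tuples unchanged.
Natural join on mname: {(1982, Kim, 28, 1982, 28), (1983, Fay, 23, 1983, 23), (1983, Fay, 23, 1991, 5), (1983, Fay, 23, 1996, 35), (1983, Fay, 23, 2003, 16), (1983, Fay, 23, 2012, 18), (1991, Fay, 5, 1983, 23), (1991, Fay, 5, 1991, 5), (1991, Fay, 5, 1996, 35), (1991, Fay, 5, 2003, 16), (1991, Fay, 5, 2012, 18), (1996, Fay, 35, 1983, 23), (1996, Fay, 35, 1991, 5), (1996, Fay, 35, 1996, 35), (1996, Fay, 35, 2003, 16), (1996, Fay, 35, 2012, 18), (2003, Fay, 16, 1983, 23), (2003, Fay, 16, 1991, 5), (2003, Fay, 16, 1996, 35), (2003, Fay, 16, 2003, 16), (2003, Fay, 16, 2012, 18), (2012, Fay, 18, 1983, 23), (2012, Fay, 18, 1991, 5), (2012, Fay, 18, 1996, 35), (2012, Fay, 18, 2003, 16), (2012, Fay, 18, 2012, 18)}
σ[aid < aid2]: keep tuples satisfying aid < aid2 → {(1983, Fay, 23, 1996, 35), (1991, Fay, 5, 1983, 23), (1991, Fay, 5, 1996, 35), (1991, Fay, 5, 2003, 16), (1991, Fay, 5, 2012, 18), (2003, Fay, 16, 1983, 23), (2003, Fay, 16, 1996, 35), (2003, Fay, 16, 2012, 18), (2012, Fay, 18, 1983, 23), (2012, Fay, 18, 1996, 35)}
π[year2, year]: project onto (year2, year) → {(1983, 1991), (1983, 2003), (1983, 2012), (1996, 1983), (1996, 1991), (1996, 2003), (1996, 2012), (2003, 1991), (2012, 1991), (2012, 2003)}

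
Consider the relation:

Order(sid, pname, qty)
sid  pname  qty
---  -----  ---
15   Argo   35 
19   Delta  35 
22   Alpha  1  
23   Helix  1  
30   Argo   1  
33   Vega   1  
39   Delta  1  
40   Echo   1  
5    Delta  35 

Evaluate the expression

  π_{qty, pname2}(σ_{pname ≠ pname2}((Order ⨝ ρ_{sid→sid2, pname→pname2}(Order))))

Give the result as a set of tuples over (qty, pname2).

{(1, Alpha), (1, Argo), (1, Delta), (1, Echo), (1, Helix), (1, Vega), (35, Argo), (35, Delta)}

ρ[sid→sid2, pname→pname2]: schema becomes (sid2, pname2, qty); tuples unchanged.
Joining Order and ρ_{sid→sid2, pname→pname2}(Order) on qty yields {(15, Argo, 35, 15, Argo), (15, Argo, 35, 19, Delta), (15, Argo, 35, 5, Delta), (19, Delta, 35, 15, Argo), (19, Delta, 35, 19, Delta), (19, Delta, 35, 5, Delta), (22, Alpha, 1, 22, Alpha), (22, Alpha, 1, 23, Helix), (22, Alpha, 1, 30, Argo), (22, Alpha, 1, 33, Vega), (22, Alpha, 1, 39, Delta), (22, Alpha, 1, 40, Echo), (23, Helix, 1, 22, Alpha), (23, Helix, 1, 23, Helix), (23, Helix, 1, 30, Argo), (23, Helix, 1, 33, Vega), (23, Helix, 1, 39, Delta), (23, Helix, 1, 40, Echo), (30, Argo, 1, 22, Alpha), (30, Argo, 1, 23, Helix), (30, Argo, 1, 30, Argo), (30, Argo, 1, 33, Vega), (30, Argo, 1, 39, Delta), (30, Argo, 1, 40, Echo), (33, Vega, 1, 22, Alpha), (33, Vega, 1, 23, Helix), (33, Vega, 1, 30, Argo), (33, Vega, 1, 33, Vega), (33, Vega, 1, 39, Delta), (33, Vega, 1, 40, Echo), (39, Delta, 1, 22, Alpha), (39, Delta, 1, 23, Helix), (39, Delta, 1, 30, Argo), (39, Delta, 1, 33, Vega), (39, Delta, 1, 39, Delta), (39, Delta, 1, 40, Echo), (40, Echo, 1, 22, Alpha), (40, Echo, 1, 23, Helix), (40, Echo, 1, 30, Argo), (40, Echo, 1, 33, Vega), (40, Echo, 1, 39, Delta), (40, Echo, 1, 40, Echo), (5, Delta, 35, 15, Argo), (5, Delta, 35, 19, Delta), (5, Delta, 35, 5, Delta)}.
Selection pname ≠ pname2: {(15, Argo, 35, 19, Delta), (15, Argo, 35, 5, Delta), (19, Delta, 35, 15, Argo), (22, Alpha, 1, 23, Helix), (22, Alpha, 1, 30, Argo), (22, Alpha, 1, 33, Vega), (22, Alpha, 1, 39, Delta), (22, Alpha, 1, 40, Echo), (23, Helix, 1, 22, Alpha), (23, Helix, 1, 30, Argo), (23, Helix, 1, 33, Vega), (23, Helix, 1, 39, Delta), (23, Helix, 1, 40, Echo), (30, Argo, 1, 22, Alpha), (30, Argo, 1, 23, Helix), (30, Argo, 1, 33, Vega), (30, Argo, 1, 39, Delta), (30, Argo, 1, 40, Echo), (33, Vega, 1, 22, Alpha), (33, Vega, 1, 23, Helix), (33, Vega, 1, 30, Argo), (33, Vega, 1, 39, Delta), (33, Vega, 1, 40, Echo), (39, Delta, 1, 22, Alpha), (39, Delta, 1, 23, Helix), (39, Delta, 1, 30, Argo), (39, Delta, 1, 33, Vega), (39, Delta, 1, 40, Echo), (40, Echo, 1, 22, Alpha), (40, Echo, 1, 23, Helix), (40, Echo, 1, 30, Argo), (40, Echo, 1, 33, Vega), (40, Echo, 1, 39, Delta), (5, Delta, 35, 15, Argo)}
π[qty, pname2]: project onto (qty, pname2) (26 duplicate(s) eliminated) → {(1, Alpha), (1, Argo), (1, Delta), (1, Echo), (1, Helix), (1, Vega), (35, Argo), (35, Delta)}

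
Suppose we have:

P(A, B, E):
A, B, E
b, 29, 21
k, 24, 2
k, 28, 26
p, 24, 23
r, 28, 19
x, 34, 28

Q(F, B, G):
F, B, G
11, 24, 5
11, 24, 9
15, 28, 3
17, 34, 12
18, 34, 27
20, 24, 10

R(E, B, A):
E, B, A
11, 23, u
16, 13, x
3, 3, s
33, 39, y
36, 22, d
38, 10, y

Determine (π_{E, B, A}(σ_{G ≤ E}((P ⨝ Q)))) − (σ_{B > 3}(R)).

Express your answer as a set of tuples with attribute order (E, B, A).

{(19, 28, r), (23, 24, p), (26, 28, k), (28, 34, x)}

P ⋈ Q (natural join on B): {(k, 24, 2, 11, 5), (k, 24, 2, 11, 9), (k, 24, 2, 20, 10), (k, 28, 26, 15, 3), (p, 24, 23, 11, 5), (p, 24, 23, 11, 9), (p, 24, 23, 20, 10), (r, 28, 19, 15, 3), (x, 34, 28, 17, 12), (x, 34, 28, 18, 27)}
Filtering on G ≤ E leaves {(k, 28, 26, 15, 3), (p, 24, 23, 11, 5), (p, 24, 23, 11, 9), (p, 24, 23, 20, 10), (r, 28, 19, 15, 3), (x, 34, 28, 17, 12), (x, 34, 28, 18, 27)}.
π_{E, B, A} gives {(19, 28, r), (23, 24, p), (26, 28, k), (28, 34, x)} (3 duplicate(s) eliminated).
Filtering on B > 3 leaves {(11, 23, u), (16, 13, x), (33, 39, y), (36, 22, d), (38, 10, y)}.
Set difference of the two operands is {(19, 28, r), (23, 24, p), (26, 28, k), (28, 34, x)}.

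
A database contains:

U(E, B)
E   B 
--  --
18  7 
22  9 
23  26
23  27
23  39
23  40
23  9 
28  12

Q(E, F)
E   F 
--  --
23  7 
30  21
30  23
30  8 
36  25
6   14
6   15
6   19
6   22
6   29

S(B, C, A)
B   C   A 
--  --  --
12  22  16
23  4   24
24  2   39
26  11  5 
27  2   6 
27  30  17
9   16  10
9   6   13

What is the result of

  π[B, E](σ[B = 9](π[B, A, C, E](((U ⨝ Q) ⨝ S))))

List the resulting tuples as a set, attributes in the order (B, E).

{(9, 23)}

Natural join on E: {(23, 26, 7), (23, 27, 7), (23, 39, 7), (23, 40, 7), (23, 9, 7)}
Natural join on B: {(23, 26, 7, 11, 5), (23, 27, 7, 2, 6), (23, 27, 7, 30, 17), (23, 9, 7, 16, 10), (23, 9, 7, 6, 13)}
Keep only column(s) B, A, C, E: {(26, 5, 11, 23), (27, 17, 30, 23), (27, 6, 2, 23), (9, 10, 16, 23), (9, 13, 6, 23)}
Filtering on B = 9 leaves {(9, 10, 16, 23), (9, 13, 6, 23)}.
Keep only column(s) B, E (1 duplicate(s) eliminated): {(9, 23)}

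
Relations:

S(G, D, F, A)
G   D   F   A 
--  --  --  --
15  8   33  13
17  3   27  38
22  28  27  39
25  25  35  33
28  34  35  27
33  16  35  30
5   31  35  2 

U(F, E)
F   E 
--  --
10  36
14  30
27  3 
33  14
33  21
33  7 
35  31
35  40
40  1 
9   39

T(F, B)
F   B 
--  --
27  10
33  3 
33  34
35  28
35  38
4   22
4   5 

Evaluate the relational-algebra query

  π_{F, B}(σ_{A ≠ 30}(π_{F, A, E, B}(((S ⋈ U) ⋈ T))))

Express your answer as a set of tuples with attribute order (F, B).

{(27, 10), (33, 3), (33, 34), (35, 28), (35, 38)}

Natural join on F: {(15, 8, 33, 13, 14), (15, 8, 33, 13, 21), (15, 8, 33, 13, 7), (17, 3, 27, 38, 3), (22, 28, 27, 39, 3), (25, 25, 35, 33, 31), (25, 25, 35, 33, 40), (28, 34, 35, 27, 31), (28, 34, 35, 27, 40), (33, 16, 35, 30, 31), (33, 16, 35, 30, 40), (5, 31, 35, 2, 31), (5, 31, 35, 2, 40)}
Natural join on F: {(15, 8, 33, 13, 14, 3), (15, 8, 33, 13, 14, 34), (15, 8, 33, 13, 21, 3), (15, 8, 33, 13, 21, 34), (15, 8, 33, 13, 7, 3), (15, 8, 33, 13, 7, 34), (17, 3, 27, 38, 3, 10), (22, 28, 27, 39, 3, 10), (25, 25, 35, 33, 31, 28), (25, 25, 35, 33, 31, 38), (25, 25, 35, 33, 40, 28), (25, 25, 35, 33, 40, 38), (28, 34, 35, 27, 31, 28), (28, 34, 35, 27, 31, 38), (28, 34, 35, 27, 40, 28), (28, 34, 35, 27, 40, 38), (33, 16, 35, 30, 31, 28), (33, 16, 35, 30, 31, 38), (33, 16, 35, 30, 40, 28), (33, 16, 35, 30, 40, 38), (5, 31, 35, 2, 31, 28), (5, 31, 35, 2, 31, 38), (5, 31, 35, 2, 40, 28), (5, 31, 35, 2, 40, 38)}
Projecting to F, A, E, B: {(27, 38, 3, 10), (27, 39, 3, 10), (33, 13, 14, 3), (33, 13, 14, 34), (33, 13, 21, 3), (33, 13, 21, 34), (33, 13, 7, 3), (33, 13, 7, 34), (35, 2, 31, 28), (35, 2, 31, 38), (35, 2, 40, 28), (35, 2, 40, 38), (35, 27, 31, 28), (35, 27, 31, 38), (35, 27, 40, 28), (35, 27, 40, 38), (35, 30, 31, 28), (35, 30, 31, 38), (35, 30, 40, 28), (35, 30, 40, 38), (35, 33, 31, 28), (35, 33, 31, 38), (35, 33, 40, 28), (35, 33, 40, 38)}
Apply σ_{A ≠ 30}; surviving tuples: {(27, 38, 3, 10), (27, 39, 3, 10), (33, 13, 14, 3), (33, 13, 14, 34), (33, 13, 21, 3), (33, 13, 21, 34), (33, 13, 7, 3), (33, 13, 7, 34), (35, 2, 31, 28), (35, 2, 31, 38), (35, 2, 40, 28), (35, 2, 40, 38), (35, 27, 31, 28), (35, 27, 31, 38), (35, 27, 40, 28), (35, 27, 40, 38), (35, 33, 31, 28), (35, 33, 31, 38), (35, 33, 40, 28), (35, 33, 40, 38)}
Projecting to F, B (15 duplicate(s) eliminated): {(27, 10), (33, 3), (33, 34), (35, 28), (35, 38)}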